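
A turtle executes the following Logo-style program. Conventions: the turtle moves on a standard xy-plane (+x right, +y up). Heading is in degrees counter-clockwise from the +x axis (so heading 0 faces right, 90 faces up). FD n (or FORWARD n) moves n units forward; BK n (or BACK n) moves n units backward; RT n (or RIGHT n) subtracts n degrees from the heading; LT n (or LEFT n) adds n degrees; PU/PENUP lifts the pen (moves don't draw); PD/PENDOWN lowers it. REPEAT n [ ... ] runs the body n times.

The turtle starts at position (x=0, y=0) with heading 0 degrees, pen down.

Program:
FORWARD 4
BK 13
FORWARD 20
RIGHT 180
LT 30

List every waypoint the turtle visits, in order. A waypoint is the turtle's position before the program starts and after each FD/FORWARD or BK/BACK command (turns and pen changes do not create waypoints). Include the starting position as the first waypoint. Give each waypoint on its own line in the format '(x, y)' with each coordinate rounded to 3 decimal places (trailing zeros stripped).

Answer: (0, 0)
(4, 0)
(-9, 0)
(11, 0)

Derivation:
Executing turtle program step by step:
Start: pos=(0,0), heading=0, pen down
FD 4: (0,0) -> (4,0) [heading=0, draw]
BK 13: (4,0) -> (-9,0) [heading=0, draw]
FD 20: (-9,0) -> (11,0) [heading=0, draw]
RT 180: heading 0 -> 180
LT 30: heading 180 -> 210
Final: pos=(11,0), heading=210, 3 segment(s) drawn
Waypoints (4 total):
(0, 0)
(4, 0)
(-9, 0)
(11, 0)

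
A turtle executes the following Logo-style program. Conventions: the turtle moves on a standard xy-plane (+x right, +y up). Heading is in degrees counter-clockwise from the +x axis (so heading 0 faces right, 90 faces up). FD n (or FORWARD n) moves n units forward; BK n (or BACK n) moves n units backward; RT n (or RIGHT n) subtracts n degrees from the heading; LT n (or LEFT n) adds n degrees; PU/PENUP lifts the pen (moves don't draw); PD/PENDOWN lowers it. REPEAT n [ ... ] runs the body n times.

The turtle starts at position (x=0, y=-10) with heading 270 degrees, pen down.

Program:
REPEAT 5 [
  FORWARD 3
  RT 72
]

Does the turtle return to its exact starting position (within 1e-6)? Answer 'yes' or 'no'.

Executing turtle program step by step:
Start: pos=(0,-10), heading=270, pen down
REPEAT 5 [
  -- iteration 1/5 --
  FD 3: (0,-10) -> (0,-13) [heading=270, draw]
  RT 72: heading 270 -> 198
  -- iteration 2/5 --
  FD 3: (0,-13) -> (-2.853,-13.927) [heading=198, draw]
  RT 72: heading 198 -> 126
  -- iteration 3/5 --
  FD 3: (-2.853,-13.927) -> (-4.617,-11.5) [heading=126, draw]
  RT 72: heading 126 -> 54
  -- iteration 4/5 --
  FD 3: (-4.617,-11.5) -> (-2.853,-9.073) [heading=54, draw]
  RT 72: heading 54 -> 342
  -- iteration 5/5 --
  FD 3: (-2.853,-9.073) -> (0,-10) [heading=342, draw]
  RT 72: heading 342 -> 270
]
Final: pos=(0,-10), heading=270, 5 segment(s) drawn

Start position: (0, -10)
Final position: (0, -10)
Distance = 0; < 1e-6 -> CLOSED

Answer: yes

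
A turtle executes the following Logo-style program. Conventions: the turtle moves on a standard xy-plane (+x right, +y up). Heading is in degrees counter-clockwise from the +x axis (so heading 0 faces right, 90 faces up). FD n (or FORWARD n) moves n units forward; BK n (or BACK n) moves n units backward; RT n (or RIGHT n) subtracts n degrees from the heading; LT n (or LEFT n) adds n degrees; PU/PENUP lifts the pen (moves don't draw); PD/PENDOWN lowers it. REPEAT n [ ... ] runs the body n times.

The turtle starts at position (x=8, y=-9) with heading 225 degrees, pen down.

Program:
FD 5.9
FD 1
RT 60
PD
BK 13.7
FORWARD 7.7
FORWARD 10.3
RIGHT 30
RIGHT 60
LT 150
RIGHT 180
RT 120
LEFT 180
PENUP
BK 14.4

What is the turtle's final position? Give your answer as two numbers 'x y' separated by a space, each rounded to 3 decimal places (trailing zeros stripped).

Executing turtle program step by step:
Start: pos=(8,-9), heading=225, pen down
FD 5.9: (8,-9) -> (3.828,-13.172) [heading=225, draw]
FD 1: (3.828,-13.172) -> (3.121,-13.879) [heading=225, draw]
RT 60: heading 225 -> 165
PD: pen down
BK 13.7: (3.121,-13.879) -> (16.354,-17.425) [heading=165, draw]
FD 7.7: (16.354,-17.425) -> (8.917,-15.432) [heading=165, draw]
FD 10.3: (8.917,-15.432) -> (-1.033,-12.766) [heading=165, draw]
RT 30: heading 165 -> 135
RT 60: heading 135 -> 75
LT 150: heading 75 -> 225
RT 180: heading 225 -> 45
RT 120: heading 45 -> 285
LT 180: heading 285 -> 105
PU: pen up
BK 14.4: (-1.033,-12.766) -> (2.694,-26.675) [heading=105, move]
Final: pos=(2.694,-26.675), heading=105, 5 segment(s) drawn

Answer: 2.694 -26.675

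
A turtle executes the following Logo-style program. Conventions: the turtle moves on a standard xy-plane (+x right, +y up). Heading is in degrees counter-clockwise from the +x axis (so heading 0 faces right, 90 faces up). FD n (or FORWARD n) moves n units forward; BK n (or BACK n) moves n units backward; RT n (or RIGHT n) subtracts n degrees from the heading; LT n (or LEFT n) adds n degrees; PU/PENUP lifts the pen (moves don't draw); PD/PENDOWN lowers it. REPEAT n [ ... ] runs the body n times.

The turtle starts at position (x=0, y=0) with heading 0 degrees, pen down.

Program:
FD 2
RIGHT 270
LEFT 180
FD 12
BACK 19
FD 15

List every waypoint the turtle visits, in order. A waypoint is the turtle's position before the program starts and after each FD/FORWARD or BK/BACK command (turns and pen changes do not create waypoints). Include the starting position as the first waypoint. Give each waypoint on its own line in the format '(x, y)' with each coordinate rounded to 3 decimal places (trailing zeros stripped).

Answer: (0, 0)
(2, 0)
(2, -12)
(2, 7)
(2, -8)

Derivation:
Executing turtle program step by step:
Start: pos=(0,0), heading=0, pen down
FD 2: (0,0) -> (2,0) [heading=0, draw]
RT 270: heading 0 -> 90
LT 180: heading 90 -> 270
FD 12: (2,0) -> (2,-12) [heading=270, draw]
BK 19: (2,-12) -> (2,7) [heading=270, draw]
FD 15: (2,7) -> (2,-8) [heading=270, draw]
Final: pos=(2,-8), heading=270, 4 segment(s) drawn
Waypoints (5 total):
(0, 0)
(2, 0)
(2, -12)
(2, 7)
(2, -8)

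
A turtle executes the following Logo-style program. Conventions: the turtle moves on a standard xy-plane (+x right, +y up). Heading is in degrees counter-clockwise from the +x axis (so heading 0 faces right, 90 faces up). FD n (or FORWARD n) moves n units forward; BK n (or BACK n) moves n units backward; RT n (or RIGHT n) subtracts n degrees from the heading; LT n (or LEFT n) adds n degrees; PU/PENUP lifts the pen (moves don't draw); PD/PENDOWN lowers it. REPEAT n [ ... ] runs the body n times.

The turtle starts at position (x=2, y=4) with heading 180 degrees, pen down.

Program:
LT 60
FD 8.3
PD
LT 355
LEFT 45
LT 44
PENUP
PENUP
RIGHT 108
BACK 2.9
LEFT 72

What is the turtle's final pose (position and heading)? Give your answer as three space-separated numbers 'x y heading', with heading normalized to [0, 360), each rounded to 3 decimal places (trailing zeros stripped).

Answer: 0.196 -1.483 288

Derivation:
Executing turtle program step by step:
Start: pos=(2,4), heading=180, pen down
LT 60: heading 180 -> 240
FD 8.3: (2,4) -> (-2.15,-3.188) [heading=240, draw]
PD: pen down
LT 355: heading 240 -> 235
LT 45: heading 235 -> 280
LT 44: heading 280 -> 324
PU: pen up
PU: pen up
RT 108: heading 324 -> 216
BK 2.9: (-2.15,-3.188) -> (0.196,-1.483) [heading=216, move]
LT 72: heading 216 -> 288
Final: pos=(0.196,-1.483), heading=288, 1 segment(s) drawn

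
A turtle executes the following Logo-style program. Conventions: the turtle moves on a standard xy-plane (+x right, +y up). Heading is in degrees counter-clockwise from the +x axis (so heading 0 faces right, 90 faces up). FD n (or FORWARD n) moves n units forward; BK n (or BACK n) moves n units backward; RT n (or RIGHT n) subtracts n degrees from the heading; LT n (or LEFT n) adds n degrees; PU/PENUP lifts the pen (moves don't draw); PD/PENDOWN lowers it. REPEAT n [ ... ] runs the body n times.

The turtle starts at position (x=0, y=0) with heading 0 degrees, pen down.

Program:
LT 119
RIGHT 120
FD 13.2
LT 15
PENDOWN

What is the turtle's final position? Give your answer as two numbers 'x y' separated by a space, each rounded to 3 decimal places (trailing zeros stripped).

Executing turtle program step by step:
Start: pos=(0,0), heading=0, pen down
LT 119: heading 0 -> 119
RT 120: heading 119 -> 359
FD 13.2: (0,0) -> (13.198,-0.23) [heading=359, draw]
LT 15: heading 359 -> 14
PD: pen down
Final: pos=(13.198,-0.23), heading=14, 1 segment(s) drawn

Answer: 13.198 -0.23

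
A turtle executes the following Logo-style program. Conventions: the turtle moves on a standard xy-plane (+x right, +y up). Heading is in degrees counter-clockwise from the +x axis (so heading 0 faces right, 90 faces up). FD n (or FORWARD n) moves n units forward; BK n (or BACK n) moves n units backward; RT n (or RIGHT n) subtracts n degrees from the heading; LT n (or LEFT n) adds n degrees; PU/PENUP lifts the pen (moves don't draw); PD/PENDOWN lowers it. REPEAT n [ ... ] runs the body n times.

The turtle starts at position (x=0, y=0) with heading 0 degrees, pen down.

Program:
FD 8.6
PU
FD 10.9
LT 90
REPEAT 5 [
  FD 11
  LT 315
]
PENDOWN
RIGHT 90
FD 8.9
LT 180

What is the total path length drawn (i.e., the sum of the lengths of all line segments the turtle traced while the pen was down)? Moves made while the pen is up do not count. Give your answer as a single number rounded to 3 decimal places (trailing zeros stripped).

Answer: 17.5

Derivation:
Executing turtle program step by step:
Start: pos=(0,0), heading=0, pen down
FD 8.6: (0,0) -> (8.6,0) [heading=0, draw]
PU: pen up
FD 10.9: (8.6,0) -> (19.5,0) [heading=0, move]
LT 90: heading 0 -> 90
REPEAT 5 [
  -- iteration 1/5 --
  FD 11: (19.5,0) -> (19.5,11) [heading=90, move]
  LT 315: heading 90 -> 45
  -- iteration 2/5 --
  FD 11: (19.5,11) -> (27.278,18.778) [heading=45, move]
  LT 315: heading 45 -> 0
  -- iteration 3/5 --
  FD 11: (27.278,18.778) -> (38.278,18.778) [heading=0, move]
  LT 315: heading 0 -> 315
  -- iteration 4/5 --
  FD 11: (38.278,18.778) -> (46.056,11) [heading=315, move]
  LT 315: heading 315 -> 270
  -- iteration 5/5 --
  FD 11: (46.056,11) -> (46.056,0) [heading=270, move]
  LT 315: heading 270 -> 225
]
PD: pen down
RT 90: heading 225 -> 135
FD 8.9: (46.056,0) -> (39.763,6.293) [heading=135, draw]
LT 180: heading 135 -> 315
Final: pos=(39.763,6.293), heading=315, 2 segment(s) drawn

Segment lengths:
  seg 1: (0,0) -> (8.6,0), length = 8.6
  seg 2: (46.056,0) -> (39.763,6.293), length = 8.9
Total = 17.5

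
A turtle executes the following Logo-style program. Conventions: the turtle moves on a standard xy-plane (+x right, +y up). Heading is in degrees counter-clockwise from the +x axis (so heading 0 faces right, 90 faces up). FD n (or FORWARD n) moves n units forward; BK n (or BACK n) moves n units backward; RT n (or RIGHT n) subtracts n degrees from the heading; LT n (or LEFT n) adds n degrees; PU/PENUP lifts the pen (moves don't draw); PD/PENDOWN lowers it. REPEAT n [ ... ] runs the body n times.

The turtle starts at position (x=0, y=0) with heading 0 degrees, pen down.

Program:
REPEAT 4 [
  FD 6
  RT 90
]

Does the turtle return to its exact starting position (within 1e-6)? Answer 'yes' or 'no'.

Executing turtle program step by step:
Start: pos=(0,0), heading=0, pen down
REPEAT 4 [
  -- iteration 1/4 --
  FD 6: (0,0) -> (6,0) [heading=0, draw]
  RT 90: heading 0 -> 270
  -- iteration 2/4 --
  FD 6: (6,0) -> (6,-6) [heading=270, draw]
  RT 90: heading 270 -> 180
  -- iteration 3/4 --
  FD 6: (6,-6) -> (0,-6) [heading=180, draw]
  RT 90: heading 180 -> 90
  -- iteration 4/4 --
  FD 6: (0,-6) -> (0,0) [heading=90, draw]
  RT 90: heading 90 -> 0
]
Final: pos=(0,0), heading=0, 4 segment(s) drawn

Start position: (0, 0)
Final position: (0, 0)
Distance = 0; < 1e-6 -> CLOSED

Answer: yes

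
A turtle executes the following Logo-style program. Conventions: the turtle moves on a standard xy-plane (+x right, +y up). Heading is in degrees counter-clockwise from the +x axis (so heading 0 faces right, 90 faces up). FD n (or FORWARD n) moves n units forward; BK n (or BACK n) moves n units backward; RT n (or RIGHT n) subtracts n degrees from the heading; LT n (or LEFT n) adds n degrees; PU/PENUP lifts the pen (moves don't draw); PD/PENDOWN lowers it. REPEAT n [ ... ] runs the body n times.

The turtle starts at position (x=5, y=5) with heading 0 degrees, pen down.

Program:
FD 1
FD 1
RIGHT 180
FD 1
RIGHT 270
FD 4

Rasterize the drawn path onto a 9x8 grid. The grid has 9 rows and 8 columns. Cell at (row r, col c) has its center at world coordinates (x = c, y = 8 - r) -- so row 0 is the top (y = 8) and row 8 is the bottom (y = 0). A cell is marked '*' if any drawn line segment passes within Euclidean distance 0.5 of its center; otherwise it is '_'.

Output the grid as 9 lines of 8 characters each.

Segment 0: (5,5) -> (6,5)
Segment 1: (6,5) -> (7,5)
Segment 2: (7,5) -> (6,5)
Segment 3: (6,5) -> (6,1)

Answer: ________
________
________
_____***
______*_
______*_
______*_
______*_
________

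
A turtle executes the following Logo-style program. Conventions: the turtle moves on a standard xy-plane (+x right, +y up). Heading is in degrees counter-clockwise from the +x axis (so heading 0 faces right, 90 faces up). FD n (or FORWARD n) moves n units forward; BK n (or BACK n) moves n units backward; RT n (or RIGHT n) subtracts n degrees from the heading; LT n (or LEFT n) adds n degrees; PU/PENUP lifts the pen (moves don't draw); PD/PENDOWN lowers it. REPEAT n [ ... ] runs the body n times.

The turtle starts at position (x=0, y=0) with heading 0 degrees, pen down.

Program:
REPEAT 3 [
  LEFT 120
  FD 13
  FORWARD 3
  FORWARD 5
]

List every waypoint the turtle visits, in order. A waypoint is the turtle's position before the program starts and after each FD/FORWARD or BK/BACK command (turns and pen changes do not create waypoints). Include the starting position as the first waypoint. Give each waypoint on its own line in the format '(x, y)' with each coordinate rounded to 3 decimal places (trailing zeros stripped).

Executing turtle program step by step:
Start: pos=(0,0), heading=0, pen down
REPEAT 3 [
  -- iteration 1/3 --
  LT 120: heading 0 -> 120
  FD 13: (0,0) -> (-6.5,11.258) [heading=120, draw]
  FD 3: (-6.5,11.258) -> (-8,13.856) [heading=120, draw]
  FD 5: (-8,13.856) -> (-10.5,18.187) [heading=120, draw]
  -- iteration 2/3 --
  LT 120: heading 120 -> 240
  FD 13: (-10.5,18.187) -> (-17,6.928) [heading=240, draw]
  FD 3: (-17,6.928) -> (-18.5,4.33) [heading=240, draw]
  FD 5: (-18.5,4.33) -> (-21,0) [heading=240, draw]
  -- iteration 3/3 --
  LT 120: heading 240 -> 0
  FD 13: (-21,0) -> (-8,0) [heading=0, draw]
  FD 3: (-8,0) -> (-5,0) [heading=0, draw]
  FD 5: (-5,0) -> (0,0) [heading=0, draw]
]
Final: pos=(0,0), heading=0, 9 segment(s) drawn
Waypoints (10 total):
(0, 0)
(-6.5, 11.258)
(-8, 13.856)
(-10.5, 18.187)
(-17, 6.928)
(-18.5, 4.33)
(-21, 0)
(-8, 0)
(-5, 0)
(0, 0)

Answer: (0, 0)
(-6.5, 11.258)
(-8, 13.856)
(-10.5, 18.187)
(-17, 6.928)
(-18.5, 4.33)
(-21, 0)
(-8, 0)
(-5, 0)
(0, 0)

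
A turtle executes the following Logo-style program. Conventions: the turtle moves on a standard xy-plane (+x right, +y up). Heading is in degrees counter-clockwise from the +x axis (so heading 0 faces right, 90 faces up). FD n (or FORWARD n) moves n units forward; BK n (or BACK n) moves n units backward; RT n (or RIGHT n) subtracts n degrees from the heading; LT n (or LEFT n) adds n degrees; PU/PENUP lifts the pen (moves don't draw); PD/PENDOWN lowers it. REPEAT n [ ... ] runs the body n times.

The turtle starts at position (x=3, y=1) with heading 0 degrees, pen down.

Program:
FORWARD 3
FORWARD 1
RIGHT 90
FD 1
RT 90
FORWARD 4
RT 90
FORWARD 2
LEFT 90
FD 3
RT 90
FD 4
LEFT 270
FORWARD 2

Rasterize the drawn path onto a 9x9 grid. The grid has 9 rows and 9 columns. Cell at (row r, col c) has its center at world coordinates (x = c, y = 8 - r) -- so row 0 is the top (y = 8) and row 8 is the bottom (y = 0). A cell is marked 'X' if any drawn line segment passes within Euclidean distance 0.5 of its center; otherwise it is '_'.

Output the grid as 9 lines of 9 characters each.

Answer: _________
_________
XXX______
X________
X________
X________
XXXX_____
___XXXXX_
___XXXXX_

Derivation:
Segment 0: (3,1) -> (6,1)
Segment 1: (6,1) -> (7,1)
Segment 2: (7,1) -> (7,0)
Segment 3: (7,0) -> (3,-0)
Segment 4: (3,-0) -> (3,2)
Segment 5: (3,2) -> (-0,2)
Segment 6: (-0,2) -> (-0,6)
Segment 7: (-0,6) -> (2,6)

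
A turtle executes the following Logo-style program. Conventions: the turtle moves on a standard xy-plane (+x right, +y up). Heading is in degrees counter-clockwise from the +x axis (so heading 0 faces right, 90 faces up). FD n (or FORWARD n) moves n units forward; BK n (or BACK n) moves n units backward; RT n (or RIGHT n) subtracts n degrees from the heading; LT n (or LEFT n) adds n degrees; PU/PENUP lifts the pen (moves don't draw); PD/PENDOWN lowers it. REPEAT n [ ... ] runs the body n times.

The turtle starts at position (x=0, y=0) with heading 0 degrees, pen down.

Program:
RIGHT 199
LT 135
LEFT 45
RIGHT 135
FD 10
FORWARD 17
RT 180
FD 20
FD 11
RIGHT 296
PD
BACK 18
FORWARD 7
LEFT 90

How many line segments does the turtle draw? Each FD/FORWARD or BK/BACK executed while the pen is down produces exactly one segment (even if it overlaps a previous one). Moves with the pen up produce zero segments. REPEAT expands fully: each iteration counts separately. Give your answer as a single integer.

Executing turtle program step by step:
Start: pos=(0,0), heading=0, pen down
RT 199: heading 0 -> 161
LT 135: heading 161 -> 296
LT 45: heading 296 -> 341
RT 135: heading 341 -> 206
FD 10: (0,0) -> (-8.988,-4.384) [heading=206, draw]
FD 17: (-8.988,-4.384) -> (-24.267,-11.836) [heading=206, draw]
RT 180: heading 206 -> 26
FD 20: (-24.267,-11.836) -> (-6.292,-3.069) [heading=26, draw]
FD 11: (-6.292,-3.069) -> (3.595,1.753) [heading=26, draw]
RT 296: heading 26 -> 90
PD: pen down
BK 18: (3.595,1.753) -> (3.595,-16.247) [heading=90, draw]
FD 7: (3.595,-16.247) -> (3.595,-9.247) [heading=90, draw]
LT 90: heading 90 -> 180
Final: pos=(3.595,-9.247), heading=180, 6 segment(s) drawn
Segments drawn: 6

Answer: 6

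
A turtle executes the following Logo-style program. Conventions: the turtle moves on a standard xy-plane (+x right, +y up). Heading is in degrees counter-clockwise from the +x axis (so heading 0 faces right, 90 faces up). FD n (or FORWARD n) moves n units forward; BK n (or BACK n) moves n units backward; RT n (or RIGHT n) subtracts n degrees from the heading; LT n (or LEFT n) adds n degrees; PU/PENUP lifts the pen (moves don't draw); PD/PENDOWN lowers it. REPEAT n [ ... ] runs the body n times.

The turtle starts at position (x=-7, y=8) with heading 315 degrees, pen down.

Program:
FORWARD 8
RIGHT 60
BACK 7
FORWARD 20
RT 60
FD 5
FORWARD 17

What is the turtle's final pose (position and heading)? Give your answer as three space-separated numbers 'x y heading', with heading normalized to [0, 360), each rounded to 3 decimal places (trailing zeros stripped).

Executing turtle program step by step:
Start: pos=(-7,8), heading=315, pen down
FD 8: (-7,8) -> (-1.343,2.343) [heading=315, draw]
RT 60: heading 315 -> 255
BK 7: (-1.343,2.343) -> (0.469,9.105) [heading=255, draw]
FD 20: (0.469,9.105) -> (-4.708,-10.214) [heading=255, draw]
RT 60: heading 255 -> 195
FD 5: (-4.708,-10.214) -> (-9.537,-11.508) [heading=195, draw]
FD 17: (-9.537,-11.508) -> (-25.958,-15.908) [heading=195, draw]
Final: pos=(-25.958,-15.908), heading=195, 5 segment(s) drawn

Answer: -25.958 -15.908 195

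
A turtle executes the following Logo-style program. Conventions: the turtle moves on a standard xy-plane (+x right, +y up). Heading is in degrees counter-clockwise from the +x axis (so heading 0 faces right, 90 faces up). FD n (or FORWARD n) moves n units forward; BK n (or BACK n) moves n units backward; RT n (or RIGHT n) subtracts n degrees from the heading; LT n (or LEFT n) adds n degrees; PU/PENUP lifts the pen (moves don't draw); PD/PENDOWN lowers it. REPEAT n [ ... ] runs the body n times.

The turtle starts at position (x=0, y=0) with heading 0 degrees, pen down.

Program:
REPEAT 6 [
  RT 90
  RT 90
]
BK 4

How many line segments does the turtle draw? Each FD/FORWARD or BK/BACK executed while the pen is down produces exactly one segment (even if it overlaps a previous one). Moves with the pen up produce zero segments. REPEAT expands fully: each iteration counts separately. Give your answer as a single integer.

Answer: 1

Derivation:
Executing turtle program step by step:
Start: pos=(0,0), heading=0, pen down
REPEAT 6 [
  -- iteration 1/6 --
  RT 90: heading 0 -> 270
  RT 90: heading 270 -> 180
  -- iteration 2/6 --
  RT 90: heading 180 -> 90
  RT 90: heading 90 -> 0
  -- iteration 3/6 --
  RT 90: heading 0 -> 270
  RT 90: heading 270 -> 180
  -- iteration 4/6 --
  RT 90: heading 180 -> 90
  RT 90: heading 90 -> 0
  -- iteration 5/6 --
  RT 90: heading 0 -> 270
  RT 90: heading 270 -> 180
  -- iteration 6/6 --
  RT 90: heading 180 -> 90
  RT 90: heading 90 -> 0
]
BK 4: (0,0) -> (-4,0) [heading=0, draw]
Final: pos=(-4,0), heading=0, 1 segment(s) drawn
Segments drawn: 1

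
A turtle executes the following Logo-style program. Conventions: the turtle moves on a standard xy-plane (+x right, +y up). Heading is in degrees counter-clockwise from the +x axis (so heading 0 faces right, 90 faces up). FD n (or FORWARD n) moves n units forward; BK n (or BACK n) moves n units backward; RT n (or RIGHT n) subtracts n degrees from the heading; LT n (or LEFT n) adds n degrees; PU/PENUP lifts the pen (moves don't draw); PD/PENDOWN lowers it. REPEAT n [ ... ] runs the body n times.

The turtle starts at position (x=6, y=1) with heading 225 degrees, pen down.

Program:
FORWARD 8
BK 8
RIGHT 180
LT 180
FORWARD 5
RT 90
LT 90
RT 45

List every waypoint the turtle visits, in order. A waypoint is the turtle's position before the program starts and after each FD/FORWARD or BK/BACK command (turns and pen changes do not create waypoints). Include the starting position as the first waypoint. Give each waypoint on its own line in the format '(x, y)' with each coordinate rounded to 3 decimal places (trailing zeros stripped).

Executing turtle program step by step:
Start: pos=(6,1), heading=225, pen down
FD 8: (6,1) -> (0.343,-4.657) [heading=225, draw]
BK 8: (0.343,-4.657) -> (6,1) [heading=225, draw]
RT 180: heading 225 -> 45
LT 180: heading 45 -> 225
FD 5: (6,1) -> (2.464,-2.536) [heading=225, draw]
RT 90: heading 225 -> 135
LT 90: heading 135 -> 225
RT 45: heading 225 -> 180
Final: pos=(2.464,-2.536), heading=180, 3 segment(s) drawn
Waypoints (4 total):
(6, 1)
(0.343, -4.657)
(6, 1)
(2.464, -2.536)

Answer: (6, 1)
(0.343, -4.657)
(6, 1)
(2.464, -2.536)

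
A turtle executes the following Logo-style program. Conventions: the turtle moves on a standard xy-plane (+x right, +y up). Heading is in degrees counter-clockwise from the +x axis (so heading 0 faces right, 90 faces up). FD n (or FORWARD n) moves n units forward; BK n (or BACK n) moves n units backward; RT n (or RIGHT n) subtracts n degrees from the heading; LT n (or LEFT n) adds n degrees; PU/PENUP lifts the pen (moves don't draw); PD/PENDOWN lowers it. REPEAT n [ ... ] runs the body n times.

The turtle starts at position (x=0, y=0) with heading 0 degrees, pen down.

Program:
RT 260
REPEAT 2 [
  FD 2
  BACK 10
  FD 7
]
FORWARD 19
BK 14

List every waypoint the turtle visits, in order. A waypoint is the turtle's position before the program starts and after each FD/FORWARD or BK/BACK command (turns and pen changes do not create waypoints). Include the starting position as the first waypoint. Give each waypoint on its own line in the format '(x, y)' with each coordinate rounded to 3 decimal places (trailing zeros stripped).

Executing turtle program step by step:
Start: pos=(0,0), heading=0, pen down
RT 260: heading 0 -> 100
REPEAT 2 [
  -- iteration 1/2 --
  FD 2: (0,0) -> (-0.347,1.97) [heading=100, draw]
  BK 10: (-0.347,1.97) -> (1.389,-7.878) [heading=100, draw]
  FD 7: (1.389,-7.878) -> (0.174,-0.985) [heading=100, draw]
  -- iteration 2/2 --
  FD 2: (0.174,-0.985) -> (-0.174,0.985) [heading=100, draw]
  BK 10: (-0.174,0.985) -> (1.563,-8.863) [heading=100, draw]
  FD 7: (1.563,-8.863) -> (0.347,-1.97) [heading=100, draw]
]
FD 19: (0.347,-1.97) -> (-2.952,16.742) [heading=100, draw]
BK 14: (-2.952,16.742) -> (-0.521,2.954) [heading=100, draw]
Final: pos=(-0.521,2.954), heading=100, 8 segment(s) drawn
Waypoints (9 total):
(0, 0)
(-0.347, 1.97)
(1.389, -7.878)
(0.174, -0.985)
(-0.174, 0.985)
(1.563, -8.863)
(0.347, -1.97)
(-2.952, 16.742)
(-0.521, 2.954)

Answer: (0, 0)
(-0.347, 1.97)
(1.389, -7.878)
(0.174, -0.985)
(-0.174, 0.985)
(1.563, -8.863)
(0.347, -1.97)
(-2.952, 16.742)
(-0.521, 2.954)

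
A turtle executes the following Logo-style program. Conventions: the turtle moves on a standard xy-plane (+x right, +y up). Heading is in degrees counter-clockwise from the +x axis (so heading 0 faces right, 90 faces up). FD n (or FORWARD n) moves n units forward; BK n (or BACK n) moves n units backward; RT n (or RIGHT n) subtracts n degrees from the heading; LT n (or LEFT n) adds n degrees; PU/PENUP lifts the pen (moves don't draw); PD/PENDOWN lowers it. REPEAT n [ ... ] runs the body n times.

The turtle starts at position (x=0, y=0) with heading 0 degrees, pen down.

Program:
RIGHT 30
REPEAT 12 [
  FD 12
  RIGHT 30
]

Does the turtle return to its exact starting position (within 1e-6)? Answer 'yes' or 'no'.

Answer: yes

Derivation:
Executing turtle program step by step:
Start: pos=(0,0), heading=0, pen down
RT 30: heading 0 -> 330
REPEAT 12 [
  -- iteration 1/12 --
  FD 12: (0,0) -> (10.392,-6) [heading=330, draw]
  RT 30: heading 330 -> 300
  -- iteration 2/12 --
  FD 12: (10.392,-6) -> (16.392,-16.392) [heading=300, draw]
  RT 30: heading 300 -> 270
  -- iteration 3/12 --
  FD 12: (16.392,-16.392) -> (16.392,-28.392) [heading=270, draw]
  RT 30: heading 270 -> 240
  -- iteration 4/12 --
  FD 12: (16.392,-28.392) -> (10.392,-38.785) [heading=240, draw]
  RT 30: heading 240 -> 210
  -- iteration 5/12 --
  FD 12: (10.392,-38.785) -> (0,-44.785) [heading=210, draw]
  RT 30: heading 210 -> 180
  -- iteration 6/12 --
  FD 12: (0,-44.785) -> (-12,-44.785) [heading=180, draw]
  RT 30: heading 180 -> 150
  -- iteration 7/12 --
  FD 12: (-12,-44.785) -> (-22.392,-38.785) [heading=150, draw]
  RT 30: heading 150 -> 120
  -- iteration 8/12 --
  FD 12: (-22.392,-38.785) -> (-28.392,-28.392) [heading=120, draw]
  RT 30: heading 120 -> 90
  -- iteration 9/12 --
  FD 12: (-28.392,-28.392) -> (-28.392,-16.392) [heading=90, draw]
  RT 30: heading 90 -> 60
  -- iteration 10/12 --
  FD 12: (-28.392,-16.392) -> (-22.392,-6) [heading=60, draw]
  RT 30: heading 60 -> 30
  -- iteration 11/12 --
  FD 12: (-22.392,-6) -> (-12,0) [heading=30, draw]
  RT 30: heading 30 -> 0
  -- iteration 12/12 --
  FD 12: (-12,0) -> (0,0) [heading=0, draw]
  RT 30: heading 0 -> 330
]
Final: pos=(0,0), heading=330, 12 segment(s) drawn

Start position: (0, 0)
Final position: (0, 0)
Distance = 0; < 1e-6 -> CLOSED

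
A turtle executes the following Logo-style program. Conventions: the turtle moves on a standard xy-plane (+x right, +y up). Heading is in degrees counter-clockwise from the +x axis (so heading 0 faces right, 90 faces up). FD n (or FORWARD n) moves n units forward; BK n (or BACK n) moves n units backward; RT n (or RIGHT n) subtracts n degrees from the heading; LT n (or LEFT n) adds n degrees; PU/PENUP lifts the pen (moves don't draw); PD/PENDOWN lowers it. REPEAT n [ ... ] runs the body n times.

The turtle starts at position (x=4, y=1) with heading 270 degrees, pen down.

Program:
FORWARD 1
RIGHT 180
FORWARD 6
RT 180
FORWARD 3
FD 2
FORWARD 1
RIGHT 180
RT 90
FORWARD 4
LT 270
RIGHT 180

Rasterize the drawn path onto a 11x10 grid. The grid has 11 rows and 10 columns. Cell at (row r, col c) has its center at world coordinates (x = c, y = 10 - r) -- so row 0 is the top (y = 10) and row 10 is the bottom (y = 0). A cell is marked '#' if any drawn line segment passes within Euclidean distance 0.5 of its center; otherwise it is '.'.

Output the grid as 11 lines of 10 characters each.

Segment 0: (4,1) -> (4,0)
Segment 1: (4,0) -> (4,6)
Segment 2: (4,6) -> (4,3)
Segment 3: (4,3) -> (4,1)
Segment 4: (4,1) -> (4,0)
Segment 5: (4,0) -> (8,0)

Answer: ..........
..........
..........
..........
....#.....
....#.....
....#.....
....#.....
....#.....
....#.....
....#####.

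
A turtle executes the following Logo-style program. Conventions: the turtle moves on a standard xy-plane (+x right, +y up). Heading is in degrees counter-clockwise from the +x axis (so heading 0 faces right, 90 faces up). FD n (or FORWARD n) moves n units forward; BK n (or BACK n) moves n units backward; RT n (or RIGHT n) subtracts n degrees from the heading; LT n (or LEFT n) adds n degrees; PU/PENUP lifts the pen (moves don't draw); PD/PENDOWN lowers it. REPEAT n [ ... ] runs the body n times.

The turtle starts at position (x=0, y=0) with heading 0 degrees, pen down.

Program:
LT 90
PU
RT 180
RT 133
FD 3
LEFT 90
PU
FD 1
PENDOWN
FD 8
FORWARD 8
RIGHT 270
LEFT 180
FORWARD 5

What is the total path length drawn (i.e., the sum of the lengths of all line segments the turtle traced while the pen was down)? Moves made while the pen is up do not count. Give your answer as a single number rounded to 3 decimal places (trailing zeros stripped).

Executing turtle program step by step:
Start: pos=(0,0), heading=0, pen down
LT 90: heading 0 -> 90
PU: pen up
RT 180: heading 90 -> 270
RT 133: heading 270 -> 137
FD 3: (0,0) -> (-2.194,2.046) [heading=137, move]
LT 90: heading 137 -> 227
PU: pen up
FD 1: (-2.194,2.046) -> (-2.876,1.315) [heading=227, move]
PD: pen down
FD 8: (-2.876,1.315) -> (-8.332,-4.536) [heading=227, draw]
FD 8: (-8.332,-4.536) -> (-13.788,-10.387) [heading=227, draw]
RT 270: heading 227 -> 317
LT 180: heading 317 -> 137
FD 5: (-13.788,-10.387) -> (-17.445,-6.977) [heading=137, draw]
Final: pos=(-17.445,-6.977), heading=137, 3 segment(s) drawn

Segment lengths:
  seg 1: (-2.876,1.315) -> (-8.332,-4.536), length = 8
  seg 2: (-8.332,-4.536) -> (-13.788,-10.387), length = 8
  seg 3: (-13.788,-10.387) -> (-17.445,-6.977), length = 5
Total = 21

Answer: 21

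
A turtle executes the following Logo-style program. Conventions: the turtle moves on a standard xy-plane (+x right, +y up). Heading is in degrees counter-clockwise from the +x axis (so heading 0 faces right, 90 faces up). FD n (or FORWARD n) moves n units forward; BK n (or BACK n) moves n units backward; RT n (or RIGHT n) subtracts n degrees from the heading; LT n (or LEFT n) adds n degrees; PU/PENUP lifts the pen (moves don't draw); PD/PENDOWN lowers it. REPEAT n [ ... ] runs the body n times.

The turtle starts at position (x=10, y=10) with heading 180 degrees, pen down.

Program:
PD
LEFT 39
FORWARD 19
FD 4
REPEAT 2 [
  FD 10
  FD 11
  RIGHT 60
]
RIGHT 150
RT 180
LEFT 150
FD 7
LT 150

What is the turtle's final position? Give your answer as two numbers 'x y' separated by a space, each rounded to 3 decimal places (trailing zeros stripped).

Executing turtle program step by step:
Start: pos=(10,10), heading=180, pen down
PD: pen down
LT 39: heading 180 -> 219
FD 19: (10,10) -> (-4.766,-1.957) [heading=219, draw]
FD 4: (-4.766,-1.957) -> (-7.874,-4.474) [heading=219, draw]
REPEAT 2 [
  -- iteration 1/2 --
  FD 10: (-7.874,-4.474) -> (-15.646,-10.768) [heading=219, draw]
  FD 11: (-15.646,-10.768) -> (-24.194,-17.69) [heading=219, draw]
  RT 60: heading 219 -> 159
  -- iteration 2/2 --
  FD 10: (-24.194,-17.69) -> (-33.53,-14.106) [heading=159, draw]
  FD 11: (-33.53,-14.106) -> (-43.8,-10.164) [heading=159, draw]
  RT 60: heading 159 -> 99
]
RT 150: heading 99 -> 309
RT 180: heading 309 -> 129
LT 150: heading 129 -> 279
FD 7: (-43.8,-10.164) -> (-42.705,-17.078) [heading=279, draw]
LT 150: heading 279 -> 69
Final: pos=(-42.705,-17.078), heading=69, 7 segment(s) drawn

Answer: -42.705 -17.078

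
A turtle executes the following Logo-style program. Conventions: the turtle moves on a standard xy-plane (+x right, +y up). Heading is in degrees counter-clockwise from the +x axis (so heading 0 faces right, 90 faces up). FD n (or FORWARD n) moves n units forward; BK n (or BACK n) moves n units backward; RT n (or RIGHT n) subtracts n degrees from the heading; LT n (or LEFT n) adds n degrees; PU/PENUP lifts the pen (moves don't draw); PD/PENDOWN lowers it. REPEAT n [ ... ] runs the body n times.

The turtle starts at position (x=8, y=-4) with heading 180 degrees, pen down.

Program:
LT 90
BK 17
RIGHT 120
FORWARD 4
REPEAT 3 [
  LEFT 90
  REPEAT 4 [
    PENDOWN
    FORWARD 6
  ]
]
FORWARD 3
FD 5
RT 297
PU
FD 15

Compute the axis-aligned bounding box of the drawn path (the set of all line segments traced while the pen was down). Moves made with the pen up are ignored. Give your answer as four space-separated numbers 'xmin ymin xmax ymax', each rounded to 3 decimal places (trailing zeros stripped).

Executing turtle program step by step:
Start: pos=(8,-4), heading=180, pen down
LT 90: heading 180 -> 270
BK 17: (8,-4) -> (8,13) [heading=270, draw]
RT 120: heading 270 -> 150
FD 4: (8,13) -> (4.536,15) [heading=150, draw]
REPEAT 3 [
  -- iteration 1/3 --
  LT 90: heading 150 -> 240
  REPEAT 4 [
    -- iteration 1/4 --
    PD: pen down
    FD 6: (4.536,15) -> (1.536,9.804) [heading=240, draw]
    -- iteration 2/4 --
    PD: pen down
    FD 6: (1.536,9.804) -> (-1.464,4.608) [heading=240, draw]
    -- iteration 3/4 --
    PD: pen down
    FD 6: (-1.464,4.608) -> (-4.464,-0.588) [heading=240, draw]
    -- iteration 4/4 --
    PD: pen down
    FD 6: (-4.464,-0.588) -> (-7.464,-5.785) [heading=240, draw]
  ]
  -- iteration 2/3 --
  LT 90: heading 240 -> 330
  REPEAT 4 [
    -- iteration 1/4 --
    PD: pen down
    FD 6: (-7.464,-5.785) -> (-2.268,-8.785) [heading=330, draw]
    -- iteration 2/4 --
    PD: pen down
    FD 6: (-2.268,-8.785) -> (2.928,-11.785) [heading=330, draw]
    -- iteration 3/4 --
    PD: pen down
    FD 6: (2.928,-11.785) -> (8.124,-14.785) [heading=330, draw]
    -- iteration 4/4 --
    PD: pen down
    FD 6: (8.124,-14.785) -> (13.321,-17.785) [heading=330, draw]
  ]
  -- iteration 3/3 --
  LT 90: heading 330 -> 60
  REPEAT 4 [
    -- iteration 1/4 --
    PD: pen down
    FD 6: (13.321,-17.785) -> (16.321,-12.588) [heading=60, draw]
    -- iteration 2/4 --
    PD: pen down
    FD 6: (16.321,-12.588) -> (19.321,-7.392) [heading=60, draw]
    -- iteration 3/4 --
    PD: pen down
    FD 6: (19.321,-7.392) -> (22.321,-2.196) [heading=60, draw]
    -- iteration 4/4 --
    PD: pen down
    FD 6: (22.321,-2.196) -> (25.321,3) [heading=60, draw]
  ]
]
FD 3: (25.321,3) -> (26.821,5.598) [heading=60, draw]
FD 5: (26.821,5.598) -> (29.321,9.928) [heading=60, draw]
RT 297: heading 60 -> 123
PU: pen up
FD 15: (29.321,9.928) -> (21.151,22.508) [heading=123, move]
Final: pos=(21.151,22.508), heading=123, 16 segment(s) drawn

Segment endpoints: x in {-7.464, -4.464, -2.268, -1.464, 1.536, 2.928, 4.536, 8, 8, 8.124, 13.321, 16.321, 19.321, 22.321, 25.321, 26.821, 29.321}, y in {-17.785, -14.785, -12.588, -11.785, -8.785, -7.392, -5.785, -4, -2.196, -0.588, 3, 4.608, 5.598, 9.804, 9.928, 13, 15}
xmin=-7.464, ymin=-17.785, xmax=29.321, ymax=15

Answer: -7.464 -17.785 29.321 15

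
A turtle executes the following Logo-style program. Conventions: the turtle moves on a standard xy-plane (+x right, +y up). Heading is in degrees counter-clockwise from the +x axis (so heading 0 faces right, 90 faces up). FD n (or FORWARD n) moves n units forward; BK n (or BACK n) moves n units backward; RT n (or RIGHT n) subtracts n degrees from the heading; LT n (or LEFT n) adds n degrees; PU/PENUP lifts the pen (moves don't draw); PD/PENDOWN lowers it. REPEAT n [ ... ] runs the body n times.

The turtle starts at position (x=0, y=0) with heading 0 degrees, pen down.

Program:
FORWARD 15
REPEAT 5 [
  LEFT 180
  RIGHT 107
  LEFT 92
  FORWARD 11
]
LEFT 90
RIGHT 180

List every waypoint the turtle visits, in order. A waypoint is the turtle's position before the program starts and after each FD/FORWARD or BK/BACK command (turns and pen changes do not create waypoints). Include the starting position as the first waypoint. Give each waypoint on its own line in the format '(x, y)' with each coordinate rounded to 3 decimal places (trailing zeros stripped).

Executing turtle program step by step:
Start: pos=(0,0), heading=0, pen down
FD 15: (0,0) -> (15,0) [heading=0, draw]
REPEAT 5 [
  -- iteration 1/5 --
  LT 180: heading 0 -> 180
  RT 107: heading 180 -> 73
  LT 92: heading 73 -> 165
  FD 11: (15,0) -> (4.375,2.847) [heading=165, draw]
  -- iteration 2/5 --
  LT 180: heading 165 -> 345
  RT 107: heading 345 -> 238
  LT 92: heading 238 -> 330
  FD 11: (4.375,2.847) -> (13.901,-2.653) [heading=330, draw]
  -- iteration 3/5 --
  LT 180: heading 330 -> 150
  RT 107: heading 150 -> 43
  LT 92: heading 43 -> 135
  FD 11: (13.901,-2.653) -> (6.123,5.125) [heading=135, draw]
  -- iteration 4/5 --
  LT 180: heading 135 -> 315
  RT 107: heading 315 -> 208
  LT 92: heading 208 -> 300
  FD 11: (6.123,5.125) -> (11.623,-4.401) [heading=300, draw]
  -- iteration 5/5 --
  LT 180: heading 300 -> 120
  RT 107: heading 120 -> 13
  LT 92: heading 13 -> 105
  FD 11: (11.623,-4.401) -> (8.776,6.224) [heading=105, draw]
]
LT 90: heading 105 -> 195
RT 180: heading 195 -> 15
Final: pos=(8.776,6.224), heading=15, 6 segment(s) drawn
Waypoints (7 total):
(0, 0)
(15, 0)
(4.375, 2.847)
(13.901, -2.653)
(6.123, 5.125)
(11.623, -4.401)
(8.776, 6.224)

Answer: (0, 0)
(15, 0)
(4.375, 2.847)
(13.901, -2.653)
(6.123, 5.125)
(11.623, -4.401)
(8.776, 6.224)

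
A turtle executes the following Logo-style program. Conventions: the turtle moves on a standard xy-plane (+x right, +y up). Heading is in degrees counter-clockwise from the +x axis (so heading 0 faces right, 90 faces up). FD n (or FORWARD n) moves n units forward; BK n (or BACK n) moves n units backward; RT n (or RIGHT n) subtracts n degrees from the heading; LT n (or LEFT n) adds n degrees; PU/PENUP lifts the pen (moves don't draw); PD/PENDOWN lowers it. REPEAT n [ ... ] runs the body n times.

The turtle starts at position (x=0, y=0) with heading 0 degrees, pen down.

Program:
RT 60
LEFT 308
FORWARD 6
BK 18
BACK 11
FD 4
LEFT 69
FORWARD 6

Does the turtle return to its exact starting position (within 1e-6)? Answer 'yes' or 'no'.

Executing turtle program step by step:
Start: pos=(0,0), heading=0, pen down
RT 60: heading 0 -> 300
LT 308: heading 300 -> 248
FD 6: (0,0) -> (-2.248,-5.563) [heading=248, draw]
BK 18: (-2.248,-5.563) -> (4.495,11.126) [heading=248, draw]
BK 11: (4.495,11.126) -> (8.616,21.325) [heading=248, draw]
FD 4: (8.616,21.325) -> (7.118,17.616) [heading=248, draw]
LT 69: heading 248 -> 317
FD 6: (7.118,17.616) -> (11.506,13.525) [heading=317, draw]
Final: pos=(11.506,13.525), heading=317, 5 segment(s) drawn

Start position: (0, 0)
Final position: (11.506, 13.525)
Distance = 17.756; >= 1e-6 -> NOT closed

Answer: no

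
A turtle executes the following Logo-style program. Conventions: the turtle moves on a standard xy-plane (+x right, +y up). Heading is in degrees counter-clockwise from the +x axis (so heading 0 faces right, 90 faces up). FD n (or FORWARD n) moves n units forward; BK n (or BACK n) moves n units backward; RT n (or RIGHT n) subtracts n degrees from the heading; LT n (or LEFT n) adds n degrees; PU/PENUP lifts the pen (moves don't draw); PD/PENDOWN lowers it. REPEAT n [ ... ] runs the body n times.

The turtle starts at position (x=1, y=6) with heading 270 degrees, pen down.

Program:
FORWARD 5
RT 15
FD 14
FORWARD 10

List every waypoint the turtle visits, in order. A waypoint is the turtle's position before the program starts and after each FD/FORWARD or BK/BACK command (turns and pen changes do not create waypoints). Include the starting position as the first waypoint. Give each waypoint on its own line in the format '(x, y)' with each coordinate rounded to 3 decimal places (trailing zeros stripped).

Executing turtle program step by step:
Start: pos=(1,6), heading=270, pen down
FD 5: (1,6) -> (1,1) [heading=270, draw]
RT 15: heading 270 -> 255
FD 14: (1,1) -> (-2.623,-12.523) [heading=255, draw]
FD 10: (-2.623,-12.523) -> (-5.212,-22.182) [heading=255, draw]
Final: pos=(-5.212,-22.182), heading=255, 3 segment(s) drawn
Waypoints (4 total):
(1, 6)
(1, 1)
(-2.623, -12.523)
(-5.212, -22.182)

Answer: (1, 6)
(1, 1)
(-2.623, -12.523)
(-5.212, -22.182)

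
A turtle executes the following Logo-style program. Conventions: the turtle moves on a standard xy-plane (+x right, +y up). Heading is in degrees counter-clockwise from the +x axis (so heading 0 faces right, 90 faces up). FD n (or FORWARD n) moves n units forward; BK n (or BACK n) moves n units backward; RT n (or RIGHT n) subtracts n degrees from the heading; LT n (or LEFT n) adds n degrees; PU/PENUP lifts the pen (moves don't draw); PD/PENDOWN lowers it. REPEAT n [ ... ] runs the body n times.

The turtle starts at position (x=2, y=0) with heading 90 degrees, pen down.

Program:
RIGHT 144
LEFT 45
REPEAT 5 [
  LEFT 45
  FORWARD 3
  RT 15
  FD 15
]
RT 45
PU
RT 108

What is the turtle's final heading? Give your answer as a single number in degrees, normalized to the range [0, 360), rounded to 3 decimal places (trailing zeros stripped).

Answer: 348

Derivation:
Executing turtle program step by step:
Start: pos=(2,0), heading=90, pen down
RT 144: heading 90 -> 306
LT 45: heading 306 -> 351
REPEAT 5 [
  -- iteration 1/5 --
  LT 45: heading 351 -> 36
  FD 3: (2,0) -> (4.427,1.763) [heading=36, draw]
  RT 15: heading 36 -> 21
  FD 15: (4.427,1.763) -> (18.431,7.139) [heading=21, draw]
  -- iteration 2/5 --
  LT 45: heading 21 -> 66
  FD 3: (18.431,7.139) -> (19.651,9.88) [heading=66, draw]
  RT 15: heading 66 -> 51
  FD 15: (19.651,9.88) -> (29.091,21.537) [heading=51, draw]
  -- iteration 3/5 --
  LT 45: heading 51 -> 96
  FD 3: (29.091,21.537) -> (28.777,24.52) [heading=96, draw]
  RT 15: heading 96 -> 81
  FD 15: (28.777,24.52) -> (31.124,39.336) [heading=81, draw]
  -- iteration 4/5 --
  LT 45: heading 81 -> 126
  FD 3: (31.124,39.336) -> (29.36,41.763) [heading=126, draw]
  RT 15: heading 126 -> 111
  FD 15: (29.36,41.763) -> (23.985,55.766) [heading=111, draw]
  -- iteration 5/5 --
  LT 45: heading 111 -> 156
  FD 3: (23.985,55.766) -> (21.244,56.987) [heading=156, draw]
  RT 15: heading 156 -> 141
  FD 15: (21.244,56.987) -> (9.587,66.426) [heading=141, draw]
]
RT 45: heading 141 -> 96
PU: pen up
RT 108: heading 96 -> 348
Final: pos=(9.587,66.426), heading=348, 10 segment(s) drawn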